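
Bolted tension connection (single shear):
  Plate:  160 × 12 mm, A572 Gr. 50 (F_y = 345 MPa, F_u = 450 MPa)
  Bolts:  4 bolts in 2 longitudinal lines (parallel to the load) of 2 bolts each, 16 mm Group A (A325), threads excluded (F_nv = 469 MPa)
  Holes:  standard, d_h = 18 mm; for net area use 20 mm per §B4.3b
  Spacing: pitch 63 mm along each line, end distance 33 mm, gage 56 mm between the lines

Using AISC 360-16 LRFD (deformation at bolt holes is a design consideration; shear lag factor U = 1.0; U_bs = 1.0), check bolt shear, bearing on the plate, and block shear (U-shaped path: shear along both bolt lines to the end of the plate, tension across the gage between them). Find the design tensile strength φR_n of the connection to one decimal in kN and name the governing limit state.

Bolt shear: A_b = π(16)²/4 = 201.06 mm². φR_n = 0.75 × 469 × 201.06 × 4 × 1 = 282.9 kN.
Bearing (12 mm plate, F_u = 450 MPa): end bolts L_c = 33 − 18/2 = 24, R_n = min(1.2×24×12×450, 2.4×16×12×450) = 155.52 kN/bolt; interior L_c = 63 − 18 = 45, R_n = 207.36 kN/bolt. φR_n = 0.75 × (2×155.52 + 2×207.36) = 544.3 kN.
Block shear: shear path 2×[33+1×63] = 2×96 mm, A_gv = 2304, A_nv = 2×(96 − 1.5×20)×12 = 1584 mm²; tension across gage: (56 − 1×20)×12 = 432 mm². R_n = min(0.6×450×1584, 0.6×345×2304) + 1.0×450×432 = min(427.68, 476.93) + 194.4 = 622.08 kN. φR_n = 0.75 × 622.08 = 466.6 kN.
Governing: min(282.9, 544.3, 466.6) = 282.9 kN → bolt shear.

282.9 kN (bolt shear governs)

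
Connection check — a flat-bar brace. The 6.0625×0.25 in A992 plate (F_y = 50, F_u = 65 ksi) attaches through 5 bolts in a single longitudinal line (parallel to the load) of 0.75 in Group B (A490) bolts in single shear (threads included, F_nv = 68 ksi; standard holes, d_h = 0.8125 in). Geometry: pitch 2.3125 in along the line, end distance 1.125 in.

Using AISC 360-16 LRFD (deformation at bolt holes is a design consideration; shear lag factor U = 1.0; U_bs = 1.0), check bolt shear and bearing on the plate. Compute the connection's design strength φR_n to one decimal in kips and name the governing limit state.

Bolt shear: A_b = π(0.75)²/4 = 0.44179 in². φR_n = 0.75 × 68 × 0.44179 × 5 × 1 = 112.7 kips.
Bearing (0.25 in plate, F_u = 65 ksi): end bolts L_c = 1.125 − 0.8125/2 = 0.71875, R_n = min(1.2×0.71875×0.25×65, 2.4×0.75×0.25×65) = 14.016 kips/bolt; interior L_c = 2.3125 − 0.8125 = 1.5, R_n = 29.25 kips/bolt. φR_n = 0.75 × (1×14.016 + 4×29.25) = 98.3 kips.
Governing: min(112.7, 98.3) = 98.3 kips → bearing.

98.3 kips (bearing governs)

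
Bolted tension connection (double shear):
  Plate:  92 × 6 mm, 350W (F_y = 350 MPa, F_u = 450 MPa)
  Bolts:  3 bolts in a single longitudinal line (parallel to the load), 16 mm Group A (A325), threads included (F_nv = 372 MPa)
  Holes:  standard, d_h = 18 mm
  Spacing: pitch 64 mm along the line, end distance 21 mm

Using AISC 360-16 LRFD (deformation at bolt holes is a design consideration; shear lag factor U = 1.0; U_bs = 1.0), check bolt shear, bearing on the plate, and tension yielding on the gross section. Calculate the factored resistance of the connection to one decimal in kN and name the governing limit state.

173.9 kN (gross-section yield governs)

Bolt shear: A_b = π(16)²/4 = 201.06 mm². φR_n = 0.75 × 372 × 201.06 × 3 × 2 = 336.6 kN.
Bearing (6 mm plate, F_u = 450 MPa): end bolts L_c = 21 − 18/2 = 12, R_n = min(1.2×12×6×450, 2.4×16×6×450) = 38.88 kN/bolt; interior L_c = 64 − 18 = 46, R_n = 103.68 kN/bolt. φR_n = 0.75 × (1×38.88 + 2×103.68) = 184.7 kN.
Tension yield (gross): A_g = 92×6 = 552 mm². φR_n = 0.90 × 350 × 552 = 173.9 kN.
Governing: min(336.6, 184.7, 173.9) = 173.9 kN → gross-section yield.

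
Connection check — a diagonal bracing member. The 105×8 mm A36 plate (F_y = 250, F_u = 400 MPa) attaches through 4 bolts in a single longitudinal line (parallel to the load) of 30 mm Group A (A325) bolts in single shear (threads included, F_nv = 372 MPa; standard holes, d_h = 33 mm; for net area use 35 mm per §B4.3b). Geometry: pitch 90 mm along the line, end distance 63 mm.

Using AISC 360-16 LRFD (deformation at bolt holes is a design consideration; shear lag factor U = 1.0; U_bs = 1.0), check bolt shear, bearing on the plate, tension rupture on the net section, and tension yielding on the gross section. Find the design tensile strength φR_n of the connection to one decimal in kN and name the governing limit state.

168.0 kN (net-section rupture governs)

Bolt shear: A_b = π(30)²/4 = 706.86 mm². φR_n = 0.75 × 372 × 706.86 × 4 × 1 = 788.9 kN.
Bearing (8 mm plate, F_u = 400 MPa): end bolts L_c = 63 − 33/2 = 46.5, R_n = min(1.2×46.5×8×400, 2.4×30×8×400) = 178.56 kN/bolt; interior L_c = 90 − 33 = 57, R_n = 218.88 kN/bolt. φR_n = 0.75 × (1×178.56 + 3×218.88) = 626.4 kN.
Tension rupture (net): A_n = (105 − 1×35)×8 = 560 mm² (U = 1.0, A_e = A_n). φR_n = 0.75 × 400 × 560 = 168.0 kN.
Tension yield (gross): A_g = 105×8 = 840 mm². φR_n = 0.90 × 250 × 840 = 189.0 kN.
Governing: min(788.9, 626.4, 168.0, 189.0) = 168.0 kN → net-section rupture.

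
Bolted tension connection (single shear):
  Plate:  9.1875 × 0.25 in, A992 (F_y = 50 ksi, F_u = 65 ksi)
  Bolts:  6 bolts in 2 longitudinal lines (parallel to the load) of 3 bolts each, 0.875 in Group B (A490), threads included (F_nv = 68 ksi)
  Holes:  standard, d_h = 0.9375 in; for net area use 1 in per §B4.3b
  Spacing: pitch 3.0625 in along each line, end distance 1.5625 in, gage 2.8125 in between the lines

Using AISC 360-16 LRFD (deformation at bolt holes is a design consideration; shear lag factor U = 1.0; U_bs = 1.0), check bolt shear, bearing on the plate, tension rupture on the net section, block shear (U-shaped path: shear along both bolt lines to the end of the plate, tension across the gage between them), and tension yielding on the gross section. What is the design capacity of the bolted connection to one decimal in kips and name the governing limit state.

87.6 kips (net-section rupture governs)

Bolt shear: A_b = π(0.875)²/4 = 0.60132 in². φR_n = 0.75 × 68 × 0.60132 × 6 × 1 = 184.0 kips.
Bearing (0.25 in plate, F_u = 65 ksi): end bolts L_c = 1.5625 − 0.9375/2 = 1.09375, R_n = min(1.2×1.09375×0.25×65, 2.4×0.875×0.25×65) = 21.328 kips/bolt; interior L_c = 3.0625 − 0.9375 = 2.125, R_n = 34.125 kips/bolt. φR_n = 0.75 × (2×21.328 + 4×34.125) = 134.4 kips.
Tension rupture (net): A_n = (9.1875 − 2×1)×0.25 = 1.7969 in² (U = 1.0, A_e = A_n). φR_n = 0.75 × 65 × 1.7969 = 87.6 kips.
Block shear: shear path 2×[1.5625+2×3.0625] = 2×7.6875 in, A_gv = 3.8438, A_nv = 2×(7.6875 − 2.5×1)×0.25 = 2.5938 in²; tension across gage: (2.8125 − 1×1)×0.25 = 0.45313 in². R_n = min(0.6×65×2.5938, 0.6×50×3.8438) + 1.0×65×0.45313 = min(101.16, 115.31) + 29.453 = 130.61 kips. φR_n = 0.75 × 130.61 = 98.0 kips.
Tension yield (gross): A_g = 9.1875×0.25 = 2.2969 in². φR_n = 0.90 × 50 × 2.2969 = 103.4 kips.
Governing: min(184.0, 134.4, 87.6, 98.0, 103.4) = 87.6 kips → net-section rupture.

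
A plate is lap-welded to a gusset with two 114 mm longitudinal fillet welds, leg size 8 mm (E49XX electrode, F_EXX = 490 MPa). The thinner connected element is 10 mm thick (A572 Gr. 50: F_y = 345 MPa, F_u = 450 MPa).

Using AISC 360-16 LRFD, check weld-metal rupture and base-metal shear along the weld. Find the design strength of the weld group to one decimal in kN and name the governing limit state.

Weld metal: throat = 0.707×8 = 5.656 mm, L = 2×114 = 228 mm. φR_n = 0.75 × 0.6 × 490 × 5.656 × 228 = 284.3 kN.
Base metal shear (10 mm plate): yield φR_n = 1.0×0.6×345×10×228 = 472.0 kN; rupture φR_n = 0.75×0.6×450×10×228 = 461.7 kN; take 461.7 kN (rupture).
Governing: min(284.3, 461.7) = 284.3 kN → weld metal.

284.3 kN (weld metal governs)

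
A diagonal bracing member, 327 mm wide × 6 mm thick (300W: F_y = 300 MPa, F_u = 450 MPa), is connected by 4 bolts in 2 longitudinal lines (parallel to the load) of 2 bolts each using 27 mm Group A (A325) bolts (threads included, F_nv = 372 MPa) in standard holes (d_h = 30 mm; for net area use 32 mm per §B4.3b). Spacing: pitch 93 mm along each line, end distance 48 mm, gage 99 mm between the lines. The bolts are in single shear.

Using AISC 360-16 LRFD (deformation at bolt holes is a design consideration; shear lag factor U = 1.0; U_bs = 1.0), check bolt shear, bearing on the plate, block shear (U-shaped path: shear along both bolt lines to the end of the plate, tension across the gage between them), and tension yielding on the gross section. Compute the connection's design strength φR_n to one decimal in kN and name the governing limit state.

361.7 kN (block shear governs)

Bolt shear: A_b = π(27)²/4 = 572.56 mm². φR_n = 0.75 × 372 × 572.56 × 4 × 1 = 639.0 kN.
Bearing (6 mm plate, F_u = 450 MPa): end bolts L_c = 48 − 30/2 = 33, R_n = min(1.2×33×6×450, 2.4×27×6×450) = 106.92 kN/bolt; interior L_c = 93 − 30 = 63, R_n = 174.96 kN/bolt. φR_n = 0.75 × (2×106.92 + 2×174.96) = 422.8 kN.
Block shear: shear path 2×[48+1×93] = 2×141 mm, A_gv = 1692, A_nv = 2×(141 − 1.5×32)×6 = 1116 mm²; tension across gage: (99 − 1×32)×6 = 402 mm². R_n = min(0.6×450×1116, 0.6×300×1692) + 1.0×450×402 = min(301.32, 304.56) + 180.9 = 482.22 kN. φR_n = 0.75 × 482.22 = 361.7 kN.
Tension yield (gross): A_g = 327×6 = 1962 mm². φR_n = 0.90 × 300 × 1962 = 529.7 kN.
Governing: min(639.0, 422.8, 361.7, 529.7) = 361.7 kN → block shear.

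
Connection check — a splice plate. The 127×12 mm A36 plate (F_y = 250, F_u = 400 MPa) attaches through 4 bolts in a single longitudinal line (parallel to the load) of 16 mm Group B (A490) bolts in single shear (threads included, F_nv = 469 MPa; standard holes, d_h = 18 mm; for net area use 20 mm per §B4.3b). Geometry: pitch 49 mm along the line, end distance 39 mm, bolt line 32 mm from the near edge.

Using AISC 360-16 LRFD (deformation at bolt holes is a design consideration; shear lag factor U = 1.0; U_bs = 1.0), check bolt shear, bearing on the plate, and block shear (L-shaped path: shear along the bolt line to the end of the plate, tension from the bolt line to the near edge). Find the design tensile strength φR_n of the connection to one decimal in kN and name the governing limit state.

282.9 kN (bolt shear governs)

Bolt shear: A_b = π(16)²/4 = 201.06 mm². φR_n = 0.75 × 469 × 201.06 × 4 × 1 = 282.9 kN.
Bearing (12 mm plate, F_u = 400 MPa): end bolts L_c = 39 − 18/2 = 30, R_n = min(1.2×30×12×400, 2.4×16×12×400) = 172.8 kN/bolt; interior L_c = 49 − 18 = 31, R_n = 178.56 kN/bolt. φR_n = 0.75 × (1×172.8 + 3×178.56) = 531.4 kN.
Block shear: shear path 1×[39+3×49] = 1×186 mm, A_gv = 2232, A_nv = 1×(186 − 3.5×20)×12 = 1392 mm²; tension to near edge: (32 − 0.5×20)×12 = 264 mm². R_n = min(0.6×400×1392, 0.6×250×2232) + 1.0×400×264 = min(334.08, 334.8) + 105.6 = 439.68 kN. φR_n = 0.75 × 439.68 = 329.8 kN.
Governing: min(282.9, 531.4, 329.8) = 282.9 kN → bolt shear.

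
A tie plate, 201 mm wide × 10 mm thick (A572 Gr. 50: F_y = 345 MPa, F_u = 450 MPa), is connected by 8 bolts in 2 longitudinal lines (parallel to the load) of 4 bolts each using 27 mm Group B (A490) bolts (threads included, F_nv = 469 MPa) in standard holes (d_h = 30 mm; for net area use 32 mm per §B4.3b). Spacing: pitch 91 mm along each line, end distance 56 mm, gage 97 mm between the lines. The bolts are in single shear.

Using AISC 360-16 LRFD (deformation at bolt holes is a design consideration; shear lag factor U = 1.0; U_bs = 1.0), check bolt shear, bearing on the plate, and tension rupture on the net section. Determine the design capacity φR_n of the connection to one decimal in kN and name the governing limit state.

Bolt shear: A_b = π(27)²/4 = 572.56 mm². φR_n = 0.75 × 469 × 572.56 × 8 × 1 = 1611.2 kN.
Bearing (10 mm plate, F_u = 450 MPa): end bolts L_c = 56 − 30/2 = 41, R_n = min(1.2×41×10×450, 2.4×27×10×450) = 221.4 kN/bolt; interior L_c = 91 − 30 = 61, R_n = 291.6 kN/bolt. φR_n = 0.75 × (2×221.4 + 6×291.6) = 1644.3 kN.
Tension rupture (net): A_n = (201 − 2×32)×10 = 1370 mm² (U = 1.0, A_e = A_n). φR_n = 0.75 × 450 × 1370 = 462.4 kN.
Governing: min(1611.2, 1644.3, 462.4) = 462.4 kN → net-section rupture.

462.4 kN (net-section rupture governs)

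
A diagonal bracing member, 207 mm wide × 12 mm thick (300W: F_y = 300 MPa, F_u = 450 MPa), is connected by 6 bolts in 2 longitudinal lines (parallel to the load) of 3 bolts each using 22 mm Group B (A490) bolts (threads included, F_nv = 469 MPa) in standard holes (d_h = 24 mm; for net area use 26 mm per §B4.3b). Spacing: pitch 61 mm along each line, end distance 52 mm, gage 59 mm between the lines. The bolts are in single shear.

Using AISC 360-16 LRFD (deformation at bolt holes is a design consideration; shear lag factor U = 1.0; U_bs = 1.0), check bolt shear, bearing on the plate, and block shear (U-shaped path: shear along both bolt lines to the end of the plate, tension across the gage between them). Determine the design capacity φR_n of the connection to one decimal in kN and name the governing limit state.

Bolt shear: A_b = π(22)²/4 = 380.13 mm². φR_n = 0.75 × 469 × 380.13 × 6 × 1 = 802.3 kN.
Bearing (12 mm plate, F_u = 450 MPa): end bolts L_c = 52 − 24/2 = 40, R_n = min(1.2×40×12×450, 2.4×22×12×450) = 259.2 kN/bolt; interior L_c = 61 − 24 = 37, R_n = 239.76 kN/bolt. φR_n = 0.75 × (2×259.2 + 4×239.76) = 1108.1 kN.
Block shear: shear path 2×[52+2×61] = 2×174 mm, A_gv = 4176, A_nv = 2×(174 − 2.5×26)×12 = 2616 mm²; tension across gage: (59 − 1×26)×12 = 396 mm². R_n = min(0.6×450×2616, 0.6×300×4176) + 1.0×450×396 = min(706.32, 751.68) + 178.2 = 884.52 kN. φR_n = 0.75 × 884.52 = 663.4 kN.
Governing: min(802.3, 1108.1, 663.4) = 663.4 kN → block shear.

663.4 kN (block shear governs)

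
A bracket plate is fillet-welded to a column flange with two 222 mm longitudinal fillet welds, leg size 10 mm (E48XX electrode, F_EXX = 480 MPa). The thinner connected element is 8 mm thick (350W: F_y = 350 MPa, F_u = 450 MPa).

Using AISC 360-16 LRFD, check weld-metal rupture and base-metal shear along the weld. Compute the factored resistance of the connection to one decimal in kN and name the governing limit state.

Weld metal: throat = 0.707×10 = 7.07 mm, L = 2×222 = 444 mm. φR_n = 0.75 × 0.6 × 480 × 7.07 × 444 = 678.0 kN.
Base metal shear (8 mm plate): yield φR_n = 1.0×0.6×350×8×444 = 745.9 kN; rupture φR_n = 0.75×0.6×450×8×444 = 719.3 kN; take 719.3 kN (rupture).
Governing: min(678.0, 719.3) = 678.0 kN → weld metal.

678.0 kN (weld metal governs)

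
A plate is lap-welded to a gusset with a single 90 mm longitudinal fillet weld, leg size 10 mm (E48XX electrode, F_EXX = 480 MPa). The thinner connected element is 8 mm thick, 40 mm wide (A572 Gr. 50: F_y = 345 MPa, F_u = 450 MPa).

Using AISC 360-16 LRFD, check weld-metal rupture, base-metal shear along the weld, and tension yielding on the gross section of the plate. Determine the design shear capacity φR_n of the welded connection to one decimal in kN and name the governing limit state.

99.4 kN (gross-section yield governs)

Weld metal: throat = 0.707×10 = 7.07 mm, L = 90 mm. φR_n = 0.75 × 0.6 × 480 × 7.07 × 90 = 137.4 kN.
Base metal shear (8 mm plate): yield φR_n = 1.0×0.6×345×8×90 = 149.0 kN; rupture φR_n = 0.75×0.6×450×8×90 = 145.8 kN; take 145.8 kN (rupture).
Tension yield (gross): A_g = 40×8 = 320 mm². φR_n = 0.90 × 345 × 320 = 99.4 kN.
Governing: min(137.4, 145.8, 99.4) = 99.4 kN → gross-section yield.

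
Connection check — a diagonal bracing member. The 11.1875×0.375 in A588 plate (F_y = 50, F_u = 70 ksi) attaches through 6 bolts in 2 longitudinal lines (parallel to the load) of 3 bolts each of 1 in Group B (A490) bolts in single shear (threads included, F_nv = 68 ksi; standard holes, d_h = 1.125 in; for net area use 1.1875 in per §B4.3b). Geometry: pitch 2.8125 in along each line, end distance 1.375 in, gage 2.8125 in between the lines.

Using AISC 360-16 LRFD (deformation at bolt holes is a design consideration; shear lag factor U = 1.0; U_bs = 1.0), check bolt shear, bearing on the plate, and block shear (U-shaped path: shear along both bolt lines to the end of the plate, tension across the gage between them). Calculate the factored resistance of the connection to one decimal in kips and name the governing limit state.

127.2 kips (block shear governs)

Bolt shear: A_b = π(1)²/4 = 0.7854 in². φR_n = 0.75 × 68 × 0.7854 × 6 × 1 = 240.3 kips.
Bearing (0.375 in plate, F_u = 70 ksi): end bolts L_c = 1.375 − 1.125/2 = 0.8125, R_n = min(1.2×0.8125×0.375×70, 2.4×1×0.375×70) = 25.594 kips/bolt; interior L_c = 2.8125 − 1.125 = 1.6875, R_n = 53.156 kips/bolt. φR_n = 0.75 × (2×25.594 + 4×53.156) = 197.9 kips.
Block shear: shear path 2×[1.375+2×2.8125] = 2×7 in, A_gv = 5.25, A_nv = 2×(7 − 2.5×1.1875)×0.375 = 3.0234 in²; tension across gage: (2.8125 − 1×1.1875)×0.375 = 0.60938 in². R_n = min(0.6×70×3.0234, 0.6×50×5.25) + 1.0×70×0.60938 = min(126.98, 157.5) + 42.657 = 169.64 kips. φR_n = 0.75 × 169.64 = 127.2 kips.
Governing: min(240.3, 197.9, 127.2) = 127.2 kips → block shear.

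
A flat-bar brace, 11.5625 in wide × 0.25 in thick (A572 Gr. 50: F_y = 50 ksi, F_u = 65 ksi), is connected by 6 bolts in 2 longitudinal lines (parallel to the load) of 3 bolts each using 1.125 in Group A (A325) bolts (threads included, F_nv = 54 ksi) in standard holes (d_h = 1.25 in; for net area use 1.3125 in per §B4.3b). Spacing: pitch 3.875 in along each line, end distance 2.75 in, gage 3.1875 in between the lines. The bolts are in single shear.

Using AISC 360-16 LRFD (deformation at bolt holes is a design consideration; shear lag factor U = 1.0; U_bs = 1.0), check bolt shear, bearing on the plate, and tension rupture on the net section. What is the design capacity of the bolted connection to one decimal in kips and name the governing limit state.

108.9 kips (net-section rupture governs)

Bolt shear: A_b = π(1.125)²/4 = 0.99402 in². φR_n = 0.75 × 54 × 0.99402 × 6 × 1 = 241.5 kips.
Bearing (0.25 in plate, F_u = 65 ksi): end bolts L_c = 2.75 − 1.25/2 = 2.125, R_n = min(1.2×2.125×0.25×65, 2.4×1.125×0.25×65) = 41.438 kips/bolt; interior L_c = 3.875 − 1.25 = 2.625, R_n = 43.875 kips/bolt. φR_n = 0.75 × (2×41.438 + 4×43.875) = 193.8 kips.
Tension rupture (net): A_n = (11.5625 − 2×1.3125)×0.25 = 2.2344 in² (U = 1.0, A_e = A_n). φR_n = 0.75 × 65 × 2.2344 = 108.9 kips.
Governing: min(241.5, 193.8, 108.9) = 108.9 kips → net-section rupture.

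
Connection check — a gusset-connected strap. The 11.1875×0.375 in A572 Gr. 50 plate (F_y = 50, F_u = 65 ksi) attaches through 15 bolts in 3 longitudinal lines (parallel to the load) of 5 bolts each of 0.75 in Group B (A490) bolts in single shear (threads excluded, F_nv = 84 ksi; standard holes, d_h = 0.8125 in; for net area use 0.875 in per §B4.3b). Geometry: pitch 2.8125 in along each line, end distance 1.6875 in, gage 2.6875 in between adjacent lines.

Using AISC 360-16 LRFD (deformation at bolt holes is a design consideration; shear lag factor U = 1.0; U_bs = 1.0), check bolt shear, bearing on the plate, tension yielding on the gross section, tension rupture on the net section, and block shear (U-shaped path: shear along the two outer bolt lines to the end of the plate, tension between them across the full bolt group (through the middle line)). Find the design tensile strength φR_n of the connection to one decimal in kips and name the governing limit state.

Bolt shear: A_b = π(0.75)²/4 = 0.44179 in². φR_n = 0.75 × 84 × 0.44179 × 15 × 1 = 417.5 kips.
Bearing (0.375 in plate, F_u = 65 ksi): end bolts L_c = 1.6875 − 0.8125/2 = 1.28125, R_n = min(1.2×1.28125×0.375×65, 2.4×0.75×0.375×65) = 37.477 kips/bolt; interior L_c = 2.8125 − 0.8125 = 2, R_n = 43.875 kips/bolt. φR_n = 0.75 × (3×37.477 + 12×43.875) = 479.2 kips.
Tension yield (gross): A_g = 11.1875×0.375 = 4.1953 in². φR_n = 0.90 × 50 × 4.1953 = 188.8 kips.
Tension rupture (net): A_n = (11.1875 − 3×0.875)×0.375 = 3.2109 in² (U = 1.0, A_e = A_n). φR_n = 0.75 × 65 × 3.2109 = 156.5 kips.
Block shear: shear path 2×[1.6875+4×2.8125] = 2×12.9375 in, A_gv = 9.7031, A_nv = 2×(12.9375 − 4.5×0.875)×0.375 = 6.75 in²; tension across gage: (5.375 − 2×0.875)×0.375 = 1.3594 in². R_n = min(0.6×65×6.75, 0.6×50×9.7031) + 1.0×65×1.3594 = min(263.25, 291.09) + 88.361 = 351.61 kips. φR_n = 0.75 × 351.61 = 263.7 kips.
Governing: min(417.5, 479.2, 188.8, 156.5, 263.7) = 156.5 kips → net-section rupture.

156.5 kips (net-section rupture governs)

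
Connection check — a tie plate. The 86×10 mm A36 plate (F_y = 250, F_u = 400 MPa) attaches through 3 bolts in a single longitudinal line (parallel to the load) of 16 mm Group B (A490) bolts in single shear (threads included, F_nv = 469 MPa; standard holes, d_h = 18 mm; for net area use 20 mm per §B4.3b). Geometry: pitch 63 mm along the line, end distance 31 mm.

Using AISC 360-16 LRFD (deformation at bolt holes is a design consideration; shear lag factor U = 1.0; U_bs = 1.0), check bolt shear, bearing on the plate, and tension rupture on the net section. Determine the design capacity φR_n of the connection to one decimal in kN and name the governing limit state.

Bolt shear: A_b = π(16)²/4 = 201.06 mm². φR_n = 0.75 × 469 × 201.06 × 3 × 1 = 212.2 kN.
Bearing (10 mm plate, F_u = 400 MPa): end bolts L_c = 31 − 18/2 = 22, R_n = min(1.2×22×10×400, 2.4×16×10×400) = 105.6 kN/bolt; interior L_c = 63 − 18 = 45, R_n = 153.6 kN/bolt. φR_n = 0.75 × (1×105.6 + 2×153.6) = 309.6 kN.
Tension rupture (net): A_n = (86 − 1×20)×10 = 660 mm² (U = 1.0, A_e = A_n). φR_n = 0.75 × 400 × 660 = 198.0 kN.
Governing: min(212.2, 309.6, 198.0) = 198.0 kN → net-section rupture.

198.0 kN (net-section rupture governs)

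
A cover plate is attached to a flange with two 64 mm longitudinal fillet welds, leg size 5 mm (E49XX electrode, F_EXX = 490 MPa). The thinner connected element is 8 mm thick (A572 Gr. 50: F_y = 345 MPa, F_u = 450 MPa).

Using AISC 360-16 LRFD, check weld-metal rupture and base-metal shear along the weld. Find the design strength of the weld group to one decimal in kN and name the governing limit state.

Weld metal: throat = 0.707×5 = 3.535 mm, L = 2×64 = 128 mm. φR_n = 0.75 × 0.6 × 490 × 3.535 × 128 = 99.8 kN.
Base metal shear (8 mm plate): yield φR_n = 1.0×0.6×345×8×128 = 212.0 kN; rupture φR_n = 0.75×0.6×450×8×128 = 207.4 kN; take 207.4 kN (rupture).
Governing: min(99.8, 207.4) = 99.8 kN → weld metal.

99.8 kN (weld metal governs)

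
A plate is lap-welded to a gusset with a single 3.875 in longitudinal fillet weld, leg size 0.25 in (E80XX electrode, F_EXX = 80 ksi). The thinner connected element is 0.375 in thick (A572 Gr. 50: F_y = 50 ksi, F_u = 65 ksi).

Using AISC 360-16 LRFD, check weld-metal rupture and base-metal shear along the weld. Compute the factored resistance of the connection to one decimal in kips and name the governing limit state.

24.7 kips (weld metal governs)

Weld metal: throat = 0.707×0.25 = 0.17675 in, L = 3.875 in. φR_n = 0.75 × 0.6 × 80 × 0.17675 × 3.875 = 24.7 kips.
Base metal shear (0.375 in plate): yield φR_n = 1.0×0.6×50×0.375×3.875 = 43.6 kips; rupture φR_n = 0.75×0.6×65×0.375×3.875 = 42.5 kips; take 42.5 kips (rupture).
Governing: min(24.7, 42.5) = 24.7 kips → weld metal.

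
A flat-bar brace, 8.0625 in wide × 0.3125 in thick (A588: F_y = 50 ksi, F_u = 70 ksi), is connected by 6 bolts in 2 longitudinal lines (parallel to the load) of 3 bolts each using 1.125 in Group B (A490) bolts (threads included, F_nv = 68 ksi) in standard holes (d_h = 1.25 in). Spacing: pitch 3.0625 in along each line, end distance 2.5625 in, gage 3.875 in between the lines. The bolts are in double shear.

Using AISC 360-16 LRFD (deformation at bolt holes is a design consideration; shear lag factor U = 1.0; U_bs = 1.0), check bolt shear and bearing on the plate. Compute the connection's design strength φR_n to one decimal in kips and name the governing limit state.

219.0 kips (bearing governs)

Bolt shear: A_b = π(1.125)²/4 = 0.99402 in². φR_n = 0.75 × 68 × 0.99402 × 6 × 2 = 608.3 kips.
Bearing (0.3125 in plate, F_u = 70 ksi): end bolts L_c = 2.5625 − 1.25/2 = 1.9375, R_n = min(1.2×1.9375×0.3125×70, 2.4×1.125×0.3125×70) = 50.859 kips/bolt; interior L_c = 3.0625 − 1.25 = 1.8125, R_n = 47.578 kips/bolt. φR_n = 0.75 × (2×50.859 + 4×47.578) = 219.0 kips.
Governing: min(608.3, 219.0) = 219.0 kips → bearing.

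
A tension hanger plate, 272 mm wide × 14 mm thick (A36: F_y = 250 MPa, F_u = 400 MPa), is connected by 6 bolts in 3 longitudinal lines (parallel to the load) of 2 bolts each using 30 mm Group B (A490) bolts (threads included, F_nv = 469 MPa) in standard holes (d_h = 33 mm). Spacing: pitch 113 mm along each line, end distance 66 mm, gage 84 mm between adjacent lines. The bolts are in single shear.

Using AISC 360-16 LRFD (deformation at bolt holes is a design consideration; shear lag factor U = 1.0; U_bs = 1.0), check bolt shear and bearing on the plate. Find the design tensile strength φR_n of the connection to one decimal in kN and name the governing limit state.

1491.8 kN (bolt shear governs)

Bolt shear: A_b = π(30)²/4 = 706.86 mm². φR_n = 0.75 × 469 × 706.86 × 6 × 1 = 1491.8 kN.
Bearing (14 mm plate, F_u = 400 MPa): end bolts L_c = 66 − 33/2 = 49.5, R_n = min(1.2×49.5×14×400, 2.4×30×14×400) = 332.64 kN/bolt; interior L_c = 113 − 33 = 80, R_n = 403.2 kN/bolt. φR_n = 0.75 × (3×332.64 + 3×403.2) = 1655.6 kN.
Governing: min(1491.8, 1655.6) = 1491.8 kN → bolt shear.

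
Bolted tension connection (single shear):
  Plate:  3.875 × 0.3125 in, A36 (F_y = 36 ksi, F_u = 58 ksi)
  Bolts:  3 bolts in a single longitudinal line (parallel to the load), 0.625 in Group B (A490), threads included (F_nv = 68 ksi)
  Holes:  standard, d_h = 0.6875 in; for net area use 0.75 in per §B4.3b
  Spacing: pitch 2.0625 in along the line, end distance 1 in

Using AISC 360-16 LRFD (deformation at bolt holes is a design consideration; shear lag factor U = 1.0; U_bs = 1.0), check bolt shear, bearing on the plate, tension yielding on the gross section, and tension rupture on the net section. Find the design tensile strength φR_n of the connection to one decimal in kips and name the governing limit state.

39.2 kips (gross-section yield governs)

Bolt shear: A_b = π(0.625)²/4 = 0.3068 in². φR_n = 0.75 × 68 × 0.3068 × 3 × 1 = 46.9 kips.
Bearing (0.3125 in plate, F_u = 58 ksi): end bolts L_c = 1 − 0.6875/2 = 0.65625, R_n = min(1.2×0.65625×0.3125×58, 2.4×0.625×0.3125×58) = 14.273 kips/bolt; interior L_c = 2.0625 − 0.6875 = 1.375, R_n = 27.188 kips/bolt. φR_n = 0.75 × (1×14.273 + 2×27.188) = 51.5 kips.
Tension yield (gross): A_g = 3.875×0.3125 = 1.2109 in². φR_n = 0.90 × 36 × 1.2109 = 39.2 kips.
Tension rupture (net): A_n = (3.875 − 1×0.75)×0.3125 = 0.97656 in² (U = 1.0, A_e = A_n). φR_n = 0.75 × 58 × 0.97656 = 42.5 kips.
Governing: min(46.9, 51.5, 39.2, 42.5) = 39.2 kips → gross-section yield.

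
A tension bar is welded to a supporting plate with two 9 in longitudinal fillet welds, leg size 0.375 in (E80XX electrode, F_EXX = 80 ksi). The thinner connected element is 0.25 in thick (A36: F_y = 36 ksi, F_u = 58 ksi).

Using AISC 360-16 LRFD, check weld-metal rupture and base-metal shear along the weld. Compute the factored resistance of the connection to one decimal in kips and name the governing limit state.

97.2 kips (base-metal shear governs)

Weld metal: throat = 0.707×0.375 = 0.26513 in, L = 2×9 = 18 in. φR_n = 0.75 × 0.6 × 80 × 0.26513 × 18 = 171.8 kips.
Base metal shear (0.25 in plate): yield φR_n = 1.0×0.6×36×0.25×18 = 97.2 kips; rupture φR_n = 0.75×0.6×58×0.25×18 = 117.5 kips; take 97.2 kips (yield).
Governing: min(171.8, 97.2) = 97.2 kips → base-metal shear.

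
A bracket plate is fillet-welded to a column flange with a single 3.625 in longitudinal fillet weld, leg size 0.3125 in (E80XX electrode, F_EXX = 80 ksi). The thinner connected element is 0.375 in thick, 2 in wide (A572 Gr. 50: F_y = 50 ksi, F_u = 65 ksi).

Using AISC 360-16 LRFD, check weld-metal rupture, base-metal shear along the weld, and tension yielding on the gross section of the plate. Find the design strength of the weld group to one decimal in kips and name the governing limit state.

28.8 kips (weld metal governs)

Weld metal: throat = 0.707×0.3125 = 0.22094 in, L = 3.625 in. φR_n = 0.75 × 0.6 × 80 × 0.22094 × 3.625 = 28.8 kips.
Base metal shear (0.375 in plate): yield φR_n = 1.0×0.6×50×0.375×3.625 = 40.8 kips; rupture φR_n = 0.75×0.6×65×0.375×3.625 = 39.8 kips; take 39.8 kips (rupture).
Tension yield (gross): A_g = 2×0.375 = 0.75 in². φR_n = 0.90 × 50 × 0.75 = 33.8 kips.
Governing: min(28.8, 39.8, 33.8) = 28.8 kips → weld metal.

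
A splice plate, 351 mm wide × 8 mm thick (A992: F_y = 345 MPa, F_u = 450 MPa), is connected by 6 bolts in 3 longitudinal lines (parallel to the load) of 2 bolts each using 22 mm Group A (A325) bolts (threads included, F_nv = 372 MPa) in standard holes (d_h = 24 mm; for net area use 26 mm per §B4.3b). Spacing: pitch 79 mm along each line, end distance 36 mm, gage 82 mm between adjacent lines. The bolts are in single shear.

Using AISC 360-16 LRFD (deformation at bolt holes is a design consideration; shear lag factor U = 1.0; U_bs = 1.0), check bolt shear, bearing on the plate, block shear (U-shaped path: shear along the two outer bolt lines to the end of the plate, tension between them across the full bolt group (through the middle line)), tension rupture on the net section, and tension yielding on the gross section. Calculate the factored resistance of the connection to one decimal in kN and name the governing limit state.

Bolt shear: A_b = π(22)²/4 = 380.13 mm². φR_n = 0.75 × 372 × 380.13 × 6 × 1 = 636.3 kN.
Bearing (8 mm plate, F_u = 450 MPa): end bolts L_c = 36 − 24/2 = 24, R_n = min(1.2×24×8×450, 2.4×22×8×450) = 103.68 kN/bolt; interior L_c = 79 − 24 = 55, R_n = 190.08 kN/bolt. φR_n = 0.75 × (3×103.68 + 3×190.08) = 661.0 kN.
Block shear: shear path 2×[36+1×79] = 2×115 mm, A_gv = 1840, A_nv = 2×(115 − 1.5×26)×8 = 1216 mm²; tension across gage: (164 − 2×26)×8 = 896 mm². R_n = min(0.6×450×1216, 0.6×345×1840) + 1.0×450×896 = min(328.32, 380.88) + 403.2 = 731.52 kN. φR_n = 0.75 × 731.52 = 548.6 kN.
Tension rupture (net): A_n = (351 − 3×26)×8 = 2184 mm² (U = 1.0, A_e = A_n). φR_n = 0.75 × 450 × 2184 = 737.1 kN.
Tension yield (gross): A_g = 351×8 = 2808 mm². φR_n = 0.90 × 345 × 2808 = 871.9 kN.
Governing: min(636.3, 661.0, 548.6, 737.1, 871.9) = 548.6 kN → block shear.

548.6 kN (block shear governs)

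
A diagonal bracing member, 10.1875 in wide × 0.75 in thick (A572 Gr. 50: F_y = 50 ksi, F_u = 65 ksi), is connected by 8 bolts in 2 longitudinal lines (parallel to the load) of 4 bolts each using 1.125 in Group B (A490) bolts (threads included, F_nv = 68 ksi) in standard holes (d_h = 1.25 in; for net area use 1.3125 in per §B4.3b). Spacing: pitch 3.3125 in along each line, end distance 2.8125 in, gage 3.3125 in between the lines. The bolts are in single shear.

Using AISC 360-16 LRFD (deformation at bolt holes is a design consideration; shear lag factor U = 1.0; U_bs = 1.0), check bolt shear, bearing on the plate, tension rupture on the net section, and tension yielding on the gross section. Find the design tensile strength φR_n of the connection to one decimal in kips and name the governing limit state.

Bolt shear: A_b = π(1.125)²/4 = 0.99402 in². φR_n = 0.75 × 68 × 0.99402 × 8 × 1 = 405.6 kips.
Bearing (0.75 in plate, F_u = 65 ksi): end bolts L_c = 2.8125 − 1.25/2 = 2.1875, R_n = min(1.2×2.1875×0.75×65, 2.4×1.125×0.75×65) = 127.97 kips/bolt; interior L_c = 3.3125 − 1.25 = 2.0625, R_n = 120.66 kips/bolt. φR_n = 0.75 × (2×127.97 + 6×120.66) = 734.9 kips.
Tension rupture (net): A_n = (10.1875 − 2×1.3125)×0.75 = 5.6719 in² (U = 1.0, A_e = A_n). φR_n = 0.75 × 65 × 5.6719 = 276.5 kips.
Tension yield (gross): A_g = 10.1875×0.75 = 7.6406 in². φR_n = 0.90 × 50 × 7.6406 = 343.8 kips.
Governing: min(405.6, 734.9, 276.5, 343.8) = 276.5 kips → net-section rupture.

276.5 kips (net-section rupture governs)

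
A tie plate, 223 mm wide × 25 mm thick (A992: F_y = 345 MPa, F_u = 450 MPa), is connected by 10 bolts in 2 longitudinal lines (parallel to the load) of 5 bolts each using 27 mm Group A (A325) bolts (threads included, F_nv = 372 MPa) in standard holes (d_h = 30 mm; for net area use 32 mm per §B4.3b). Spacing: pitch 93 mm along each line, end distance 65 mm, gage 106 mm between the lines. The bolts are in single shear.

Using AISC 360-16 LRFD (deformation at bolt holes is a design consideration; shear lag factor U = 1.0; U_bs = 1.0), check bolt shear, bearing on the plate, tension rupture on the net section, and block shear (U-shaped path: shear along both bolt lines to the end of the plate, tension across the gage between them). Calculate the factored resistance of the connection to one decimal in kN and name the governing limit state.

1341.6 kN (net-section rupture governs)

Bolt shear: A_b = π(27)²/4 = 572.56 mm². φR_n = 0.75 × 372 × 572.56 × 10 × 1 = 1597.4 kN.
Bearing (25 mm plate, F_u = 450 MPa): end bolts L_c = 65 − 30/2 = 50, R_n = min(1.2×50×25×450, 2.4×27×25×450) = 675 kN/bolt; interior L_c = 93 − 30 = 63, R_n = 729 kN/bolt. φR_n = 0.75 × (2×675 + 8×729) = 5386.5 kN.
Tension rupture (net): A_n = (223 − 2×32)×25 = 3975 mm² (U = 1.0, A_e = A_n). φR_n = 0.75 × 450 × 3975 = 1341.6 kN.
Block shear: shear path 2×[65+4×93] = 2×437 mm, A_gv = 21850, A_nv = 2×(437 − 4.5×32)×25 = 14650 mm²; tension across gage: (106 − 1×32)×25 = 1850 mm². R_n = min(0.6×450×14650, 0.6×345×21850) + 1.0×450×1850 = min(3955.5, 4523) + 832.5 = 4788 kN. φR_n = 0.75 × 4788 = 3591.0 kN.
Governing: min(1597.4, 5386.5, 1341.6, 3591.0) = 1341.6 kN → net-section rupture.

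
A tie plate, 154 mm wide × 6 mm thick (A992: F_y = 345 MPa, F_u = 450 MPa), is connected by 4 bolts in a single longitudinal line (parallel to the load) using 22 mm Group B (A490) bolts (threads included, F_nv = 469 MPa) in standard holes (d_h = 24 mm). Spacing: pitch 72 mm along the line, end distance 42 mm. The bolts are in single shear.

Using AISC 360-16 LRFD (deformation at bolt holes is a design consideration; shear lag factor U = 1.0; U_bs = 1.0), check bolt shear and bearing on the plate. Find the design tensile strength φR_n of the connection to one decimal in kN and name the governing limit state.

Bolt shear: A_b = π(22)²/4 = 380.13 mm². φR_n = 0.75 × 469 × 380.13 × 4 × 1 = 534.8 kN.
Bearing (6 mm plate, F_u = 450 MPa): end bolts L_c = 42 − 24/2 = 30, R_n = min(1.2×30×6×450, 2.4×22×6×450) = 97.2 kN/bolt; interior L_c = 72 − 24 = 48, R_n = 142.56 kN/bolt. φR_n = 0.75 × (1×97.2 + 3×142.56) = 393.7 kN.
Governing: min(534.8, 393.7) = 393.7 kN → bearing.

393.7 kN (bearing governs)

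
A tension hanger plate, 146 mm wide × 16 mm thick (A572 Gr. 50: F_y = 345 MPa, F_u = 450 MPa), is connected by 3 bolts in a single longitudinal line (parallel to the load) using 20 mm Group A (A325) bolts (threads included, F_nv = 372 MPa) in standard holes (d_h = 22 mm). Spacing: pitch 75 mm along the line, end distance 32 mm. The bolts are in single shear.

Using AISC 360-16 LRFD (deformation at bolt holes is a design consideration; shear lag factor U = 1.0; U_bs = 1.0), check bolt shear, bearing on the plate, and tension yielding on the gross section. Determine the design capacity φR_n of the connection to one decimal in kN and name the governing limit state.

263.0 kN (bolt shear governs)

Bolt shear: A_b = π(20)²/4 = 314.16 mm². φR_n = 0.75 × 372 × 314.16 × 3 × 1 = 263.0 kN.
Bearing (16 mm plate, F_u = 450 MPa): end bolts L_c = 32 − 22/2 = 21, R_n = min(1.2×21×16×450, 2.4×20×16×450) = 181.44 kN/bolt; interior L_c = 75 − 22 = 53, R_n = 345.6 kN/bolt. φR_n = 0.75 × (1×181.44 + 2×345.6) = 654.5 kN.
Tension yield (gross): A_g = 146×16 = 2336 mm². φR_n = 0.90 × 345 × 2336 = 725.3 kN.
Governing: min(263.0, 654.5, 725.3) = 263.0 kN → bolt shear.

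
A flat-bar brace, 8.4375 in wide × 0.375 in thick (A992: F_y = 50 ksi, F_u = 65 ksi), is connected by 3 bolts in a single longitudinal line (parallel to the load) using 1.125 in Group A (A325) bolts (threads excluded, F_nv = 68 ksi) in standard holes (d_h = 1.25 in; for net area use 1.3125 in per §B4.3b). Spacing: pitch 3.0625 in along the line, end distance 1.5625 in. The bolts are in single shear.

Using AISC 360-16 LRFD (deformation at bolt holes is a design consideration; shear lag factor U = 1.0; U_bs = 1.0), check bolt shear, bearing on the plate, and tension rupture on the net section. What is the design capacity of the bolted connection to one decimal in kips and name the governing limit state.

Bolt shear: A_b = π(1.125)²/4 = 0.99402 in². φR_n = 0.75 × 68 × 0.99402 × 3 × 1 = 152.1 kips.
Bearing (0.375 in plate, F_u = 65 ksi): end bolts L_c = 1.5625 − 1.25/2 = 0.9375, R_n = min(1.2×0.9375×0.375×65, 2.4×1.125×0.375×65) = 27.422 kips/bolt; interior L_c = 3.0625 − 1.25 = 1.8125, R_n = 53.016 kips/bolt. φR_n = 0.75 × (1×27.422 + 2×53.016) = 100.1 kips.
Tension rupture (net): A_n = (8.4375 − 1×1.3125)×0.375 = 2.6719 in² (U = 1.0, A_e = A_n). φR_n = 0.75 × 65 × 2.6719 = 130.3 kips.
Governing: min(152.1, 100.1, 130.3) = 100.1 kips → bearing.

100.1 kips (bearing governs)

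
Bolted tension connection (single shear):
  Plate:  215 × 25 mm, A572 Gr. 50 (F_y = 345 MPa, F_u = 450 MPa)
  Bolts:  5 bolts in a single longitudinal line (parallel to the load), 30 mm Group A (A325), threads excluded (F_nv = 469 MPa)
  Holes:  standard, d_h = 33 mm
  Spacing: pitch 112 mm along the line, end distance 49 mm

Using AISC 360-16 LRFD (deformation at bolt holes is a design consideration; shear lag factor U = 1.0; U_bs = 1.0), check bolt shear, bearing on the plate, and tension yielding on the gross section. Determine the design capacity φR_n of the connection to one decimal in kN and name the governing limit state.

Bolt shear: A_b = π(30)²/4 = 706.86 mm². φR_n = 0.75 × 469 × 706.86 × 5 × 1 = 1243.2 kN.
Bearing (25 mm plate, F_u = 450 MPa): end bolts L_c = 49 − 33/2 = 32.5, R_n = min(1.2×32.5×25×450, 2.4×30×25×450) = 438.75 kN/bolt; interior L_c = 112 − 33 = 79, R_n = 810 kN/bolt. φR_n = 0.75 × (1×438.75 + 4×810) = 2759.1 kN.
Tension yield (gross): A_g = 215×25 = 5375 mm². φR_n = 0.90 × 345 × 5375 = 1668.9 kN.
Governing: min(1243.2, 2759.1, 1668.9) = 1243.2 kN → bolt shear.

1243.2 kN (bolt shear governs)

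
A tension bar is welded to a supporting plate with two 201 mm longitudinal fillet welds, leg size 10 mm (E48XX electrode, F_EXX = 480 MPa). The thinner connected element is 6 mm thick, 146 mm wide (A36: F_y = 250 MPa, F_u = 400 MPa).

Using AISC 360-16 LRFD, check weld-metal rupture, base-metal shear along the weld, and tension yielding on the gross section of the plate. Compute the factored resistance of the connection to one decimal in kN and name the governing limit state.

197.1 kN (gross-section yield governs)

Weld metal: throat = 0.707×10 = 7.07 mm, L = 2×201 = 402 mm. φR_n = 0.75 × 0.6 × 480 × 7.07 × 402 = 613.9 kN.
Base metal shear (6 mm plate): yield φR_n = 1.0×0.6×250×6×402 = 361.8 kN; rupture φR_n = 0.75×0.6×400×6×402 = 434.2 kN; take 361.8 kN (yield).
Tension yield (gross): A_g = 146×6 = 876 mm². φR_n = 0.90 × 250 × 876 = 197.1 kN.
Governing: min(613.9, 361.8, 197.1) = 197.1 kN → gross-section yield.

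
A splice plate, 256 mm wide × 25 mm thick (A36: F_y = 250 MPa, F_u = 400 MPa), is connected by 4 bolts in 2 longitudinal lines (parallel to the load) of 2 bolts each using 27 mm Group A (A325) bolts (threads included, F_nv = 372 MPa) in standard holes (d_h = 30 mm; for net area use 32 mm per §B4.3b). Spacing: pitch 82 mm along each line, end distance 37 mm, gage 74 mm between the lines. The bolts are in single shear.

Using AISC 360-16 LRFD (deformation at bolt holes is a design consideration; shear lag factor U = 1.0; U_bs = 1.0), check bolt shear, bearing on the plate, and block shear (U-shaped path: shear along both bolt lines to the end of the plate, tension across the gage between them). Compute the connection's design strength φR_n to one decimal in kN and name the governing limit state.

Bolt shear: A_b = π(27)²/4 = 572.56 mm². φR_n = 0.75 × 372 × 572.56 × 4 × 1 = 639.0 kN.
Bearing (25 mm plate, F_u = 400 MPa): end bolts L_c = 37 − 30/2 = 22, R_n = min(1.2×22×25×400, 2.4×27×25×400) = 264 kN/bolt; interior L_c = 82 − 30 = 52, R_n = 624 kN/bolt. φR_n = 0.75 × (2×264 + 2×624) = 1332.0 kN.
Block shear: shear path 2×[37+1×82] = 2×119 mm, A_gv = 5950, A_nv = 2×(119 − 1.5×32)×25 = 3550 mm²; tension across gage: (74 − 1×32)×25 = 1050 mm². R_n = min(0.6×400×3550, 0.6×250×5950) + 1.0×400×1050 = min(852, 892.5) + 420 = 1272 kN. φR_n = 0.75 × 1272 = 954.0 kN.
Governing: min(639.0, 1332.0, 954.0) = 639.0 kN → bolt shear.

639.0 kN (bolt shear governs)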